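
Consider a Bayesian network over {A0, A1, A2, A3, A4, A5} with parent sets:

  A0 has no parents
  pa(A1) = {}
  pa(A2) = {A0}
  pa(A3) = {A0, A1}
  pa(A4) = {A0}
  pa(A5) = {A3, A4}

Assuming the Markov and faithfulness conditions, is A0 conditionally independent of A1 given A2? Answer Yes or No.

2 paths connect A0 and A1; each must be blocked for d-separation to hold:
  1. A0 → A3 ← A1 — A3:collider[blocks] ⇒ blocked
  2. A0 → A4 → A5 ← A3 ← A1 — A4:chain[open]; A5:collider[blocks]; A3:chain[open] ⇒ blocked
All paths are blocked; A0 ⊥ A1 | {A2} holds.

Yes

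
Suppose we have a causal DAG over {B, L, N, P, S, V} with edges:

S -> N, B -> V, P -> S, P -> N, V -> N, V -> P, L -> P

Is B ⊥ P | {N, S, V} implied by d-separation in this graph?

3 paths connect B and P; each must be blocked for d-separation to hold:
Path 1: B → V → P
  V is a chain here and V is conditioned on, so the path is blocked at V.
Path 2: B → V → N ← P
  V is a chain here and V is conditioned on, so the path is blocked at V.
Path 3: B → V → N ← S ← P
  V is a chain here and V is conditioned on, so the path is blocked at V.
Since every path is blocked, d-separation holds.

Yes — B and P are d-separated given {N, S, V}.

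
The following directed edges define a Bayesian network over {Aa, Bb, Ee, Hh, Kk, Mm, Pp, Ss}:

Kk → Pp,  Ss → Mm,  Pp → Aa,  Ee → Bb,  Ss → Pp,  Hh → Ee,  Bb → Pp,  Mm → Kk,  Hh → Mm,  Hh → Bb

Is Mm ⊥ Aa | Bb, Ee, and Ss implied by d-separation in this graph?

4 paths connect Mm and Aa; each must be blocked for d-separation to hold:
Path 1: Mm ← Hh → Bb → Pp → Aa
  Bb is a chain here and Bb is conditioned on, so the path is blocked at Bb.
Path 2: Mm ← Hh → Ee → Bb → Pp → Aa
  Ee is a chain here and Ee is conditioned on, so the path is blocked at Ee.
Path 3: Mm → Kk → Pp → Aa
  Kk is a chain and Kk is not conditioned on; Pp is a chain and Pp is not conditioned on — no node blocks this path, so it is active.
Path 4: Mm ← Ss → Pp → Aa
  Ss is a fork here and Ss is conditioned on, so the path is blocked at Ss.
Because an active path exists, Mm and Aa are not d-separated.

No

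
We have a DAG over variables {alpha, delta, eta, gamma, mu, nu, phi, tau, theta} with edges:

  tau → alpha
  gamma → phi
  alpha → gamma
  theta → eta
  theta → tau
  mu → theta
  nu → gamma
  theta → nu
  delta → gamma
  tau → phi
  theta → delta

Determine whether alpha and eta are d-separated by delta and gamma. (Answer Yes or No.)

There are 6 undirected paths between alpha and eta; checking each against the conditioning set {delta, gamma}:
  1. alpha ← tau → phi ← gamma ← nu ← theta → eta — tau:fork[open]; phi:collider[blocks]; gamma:chain[blocks]; nu:chain[open]; theta:fork[open] ⇒ blocked
  2. alpha ← tau → phi ← gamma ← delta ← theta → eta — tau:fork[open]; phi:collider[blocks]; gamma:chain[blocks]; delta:chain[blocks]; theta:fork[open] ⇒ blocked
  3. alpha ← tau ← theta → eta — tau:chain[open]; theta:fork[open] ⇒ active
  4. alpha → gamma ← nu ← theta → eta — gamma:collider[open]; nu:chain[open]; theta:fork[open] ⇒ active
  5. alpha → gamma → phi ← tau ← theta → eta — gamma:chain[blocks]; phi:collider[blocks]; tau:chain[open]; theta:fork[open] ⇒ blocked
  6. alpha → gamma ← delta ← theta → eta — gamma:collider[open]; delta:chain[blocks]; theta:fork[open] ⇒ blocked
Since the path alpha ← tau ← theta → eta is active, alpha and eta are not d-separated given {delta, gamma}.

No — alpha and eta are not d-separated given {delta, gamma}.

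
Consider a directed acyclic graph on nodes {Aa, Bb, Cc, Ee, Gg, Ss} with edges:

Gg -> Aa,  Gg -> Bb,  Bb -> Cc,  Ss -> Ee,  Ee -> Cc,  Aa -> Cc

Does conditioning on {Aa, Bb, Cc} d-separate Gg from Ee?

2 paths connect Gg and Ee; each must be blocked for d-separation to hold:
Path 1: Gg → Bb → Cc ← Ee
  Bb is a chain here and Bb is conditioned on, so the path is blocked at Bb.
Path 2: Gg → Aa → Cc ← Ee
  Aa is a chain here and Aa is conditioned on, so the path is blocked at Aa.
All paths are blocked; Gg ⊥ Ee | {Aa, Bb, Cc} holds.

Yes — Gg and Ee are d-separated given {Aa, Bb, Cc}.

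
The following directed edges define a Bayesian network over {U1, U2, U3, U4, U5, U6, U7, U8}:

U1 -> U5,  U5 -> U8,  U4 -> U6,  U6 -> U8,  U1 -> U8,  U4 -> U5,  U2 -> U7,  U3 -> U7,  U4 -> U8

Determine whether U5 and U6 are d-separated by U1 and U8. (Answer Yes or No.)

Enumerating the 6 paths from U5 to U6 and testing each for blocking by {U1, U8}:
  1. U5 → U8 ← U6 — U8:collider[open] ⇒ active
  2. U5 → U8 ← U4 → U6 — U8:collider[open]; U4:fork[open] ⇒ active
  3. U5 ← U1 → U8 ← U6 — U1:fork[blocks]; U8:collider[open] ⇒ blocked
  4. U5 ← U1 → U8 ← U4 → U6 — U1:fork[blocks]; U8:collider[open]; U4:fork[open] ⇒ blocked
  5. U5 ← U4 → U6 — U4:fork[open] ⇒ active
  6. U5 ← U4 → U8 ← U6 — U4:fork[open]; U8:collider[open] ⇒ active
Because an active path exists, U5 and U6 are not d-separated.

No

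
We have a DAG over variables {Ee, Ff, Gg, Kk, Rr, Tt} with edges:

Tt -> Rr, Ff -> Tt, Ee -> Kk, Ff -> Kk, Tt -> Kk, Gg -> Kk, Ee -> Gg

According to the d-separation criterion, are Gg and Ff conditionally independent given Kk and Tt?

4 paths connect Gg and Ff; each must be blocked for d-separation to hold:
Path 1: Gg → Kk ← Tt ← Ff
  Tt is a chain here and Tt is conditioned on, so the path is blocked at Tt.
Path 2: Gg → Kk ← Ff
  Kk is a collider and Kk is conditioned on, which opens it — no node blocks this path, so it is active.
Path 3: Gg ← Ee → Kk ← Tt ← Ff
  Tt is a chain here and Tt is conditioned on, so the path is blocked at Tt.
Path 4: Gg ← Ee → Kk ← Ff
  Ee is a fork and Ee is not conditioned on; Kk is a collider and Kk is conditioned on, which opens it — no node blocks this path, so it is active.
Because an active path exists, Gg and Ff are not d-separated.

No — Gg and Ff are not d-separated given {Kk, Tt}.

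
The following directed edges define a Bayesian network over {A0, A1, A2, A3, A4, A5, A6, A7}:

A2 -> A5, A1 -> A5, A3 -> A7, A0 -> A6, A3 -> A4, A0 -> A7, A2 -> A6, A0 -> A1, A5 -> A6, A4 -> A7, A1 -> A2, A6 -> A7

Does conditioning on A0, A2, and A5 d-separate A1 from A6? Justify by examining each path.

Yes — A1 and A6 are d-separated given {A0, A2, A5}.

Enumerating the 6 paths from A1 to A6 and testing each for blocking by {A0, A2, A5}:
  1. A1 → A5 → A6 — A5:chain[blocks] ⇒ blocked
  2. A1 → A5 ← A2 → A6 — A5:collider[open]; A2:fork[blocks] ⇒ blocked
  3. A1 → A2 → A6 — A2:chain[blocks] ⇒ blocked
  4. A1 → A2 → A5 → A6 — A2:chain[blocks]; A5:chain[blocks] ⇒ blocked
  5. A1 ← A0 → A7 ← A6 — A0:fork[blocks]; A7:collider[blocks] ⇒ blocked
  6. A1 ← A0 → A6 — A0:fork[blocks] ⇒ blocked
Since every path is blocked, d-separation holds.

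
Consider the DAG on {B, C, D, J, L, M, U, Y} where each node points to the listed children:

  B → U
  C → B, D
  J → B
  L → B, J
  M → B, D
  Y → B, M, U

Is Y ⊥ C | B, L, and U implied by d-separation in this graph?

No

There are 6 undirected paths between Y and C; checking each against the conditioning set {B, L, U}:
Path 1: Y → U ← B ← M → D ← C
  B is a chain here and B is conditioned on, so the path is blocked at B.
Path 2: Y → U ← B ← C
  B is a chain here and B is conditioned on, so the path is blocked at B.
Path 3: Y → M → D ← C
  D is a collider here and neither D nor any of its descendants is conditioned on, so the collider stays closed — the path is blocked at D.
Path 4: Y → M → B ← C
  M is a chain and M is not conditioned on; B is a collider and B is conditioned on, which opens it — no node blocks this path, so it is active.
Path 5: Y → B ← M → D ← C
  D is a collider here and neither D nor any of its descendants is conditioned on, so the collider stays closed — the path is blocked at D.
Path 6: Y → B ← C
  B is a collider and B is conditioned on, which opens it — no node blocks this path, so it is active.
At least one path is unblocked, so d-separation fails.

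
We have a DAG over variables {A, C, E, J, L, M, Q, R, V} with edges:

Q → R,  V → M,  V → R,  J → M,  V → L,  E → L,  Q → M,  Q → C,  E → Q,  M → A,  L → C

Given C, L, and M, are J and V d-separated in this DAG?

No — J and V are not d-separated given {C, L, M}.

We examine all 4 paths between J and V:
  1. J → M ← Q → C ← L ← V — M:collider[open]; Q:fork[open]; C:collider[open]; L:chain[blocks] ⇒ blocked
  2. J → M ← Q ← E → L ← V — M:collider[open]; Q:chain[open]; E:fork[open]; L:collider[open] ⇒ active
  3. J → M ← Q → R ← V — M:collider[open]; Q:fork[open]; R:collider[blocks] ⇒ blocked
  4. J → M ← V — M:collider[open] ⇒ active
Since the path J → M ← Q ← E → L ← V is active, J and V are not d-separated given {C, L, M}.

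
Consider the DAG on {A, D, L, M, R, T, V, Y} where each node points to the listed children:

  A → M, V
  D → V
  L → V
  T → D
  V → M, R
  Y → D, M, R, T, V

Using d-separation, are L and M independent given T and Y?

Enumerating the 6 paths from L to M and testing each for blocking by {T, Y}:
  1. L → V → R ← Y → M — V:chain[open]; R:collider[blocks]; Y:fork[blocks] ⇒ blocked
  2. L → V ← Y → M — V:collider[blocks]; Y:fork[blocks] ⇒ blocked
  3. L → V → M — V:chain[open] ⇒ active
  4. L → V ← A → M — V:collider[blocks]; A:fork[open] ⇒ blocked
  5. L → V ← D ← T ← Y → M — V:collider[blocks]; D:chain[open]; T:chain[blocks]; Y:fork[blocks] ⇒ blocked
  6. L → V ← D ← Y → M — V:collider[blocks]; D:chain[open]; Y:fork[blocks] ⇒ blocked
Because an active path exists, L and M are not d-separated.

No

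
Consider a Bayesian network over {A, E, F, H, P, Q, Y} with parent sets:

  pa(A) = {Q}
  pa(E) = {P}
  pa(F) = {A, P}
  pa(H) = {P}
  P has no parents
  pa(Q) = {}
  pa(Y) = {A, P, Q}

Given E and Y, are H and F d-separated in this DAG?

No

Enumerating the 3 paths from H to F and testing each for blocking by {E, Y}:
  1. H ← P → F — P:fork[open] ⇒ active
  2. H ← P → Y ← A → F — P:fork[open]; Y:collider[open]; A:fork[open] ⇒ active
  3. H ← P → Y ← Q → A → F — P:fork[open]; Y:collider[open]; Q:fork[open]; A:chain[open] ⇒ active
Because an active path exists, H and F are not d-separated.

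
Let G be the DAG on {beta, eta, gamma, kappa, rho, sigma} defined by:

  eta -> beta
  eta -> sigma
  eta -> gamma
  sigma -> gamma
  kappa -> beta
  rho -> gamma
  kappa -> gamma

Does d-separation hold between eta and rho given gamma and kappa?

No

We examine all 3 paths between eta and rho:
Path 1: eta → beta ← kappa → gamma ← rho
  beta is a collider here and neither beta nor any of its descendants is conditioned on, so the collider stays closed — the path is blocked at beta.
Path 2: eta → sigma → gamma ← rho
  sigma is a chain and sigma is not conditioned on; gamma is a collider and gamma is conditioned on, which opens it — no node blocks this path, so it is active.
Path 3: eta → gamma ← rho
  gamma is a collider and gamma is conditioned on, which opens it — no node blocks this path, so it is active.
At least one path is unblocked, so d-separation fails.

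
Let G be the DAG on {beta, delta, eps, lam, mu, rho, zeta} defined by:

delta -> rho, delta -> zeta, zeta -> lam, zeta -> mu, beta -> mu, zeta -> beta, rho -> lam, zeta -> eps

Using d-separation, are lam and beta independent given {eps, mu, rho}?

Enumerating the 4 paths from lam to beta and testing each for blocking by {eps, mu, rho}:
Path 1: lam ← rho ← delta → zeta → mu ← beta
  rho is a chain here and rho is conditioned on, so the path is blocked at rho.
Path 2: lam ← rho ← delta → zeta → beta
  rho is a chain here and rho is conditioned on, so the path is blocked at rho.
Path 3: lam ← zeta → mu ← beta
  zeta is a fork and zeta is not conditioned on; mu is a collider and mu is conditioned on, which opens it — no node blocks this path, so it is active.
Path 4: lam ← zeta → beta
  zeta is a fork and zeta is not conditioned on — no node blocks this path, so it is active.
At least one path is unblocked, so d-separation fails.

No — lam and beta are not d-separated given {eps, mu, rho}.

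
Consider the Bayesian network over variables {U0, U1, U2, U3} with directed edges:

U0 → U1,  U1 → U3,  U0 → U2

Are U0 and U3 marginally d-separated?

Only one path connects U0 and U3:
Path 1: U0 → U1 → U3
  U1 is a chain and U1 is not conditioned on — no node blocks this path, so it is active.
Because an active path exists, U0 and U3 are not d-separated.

No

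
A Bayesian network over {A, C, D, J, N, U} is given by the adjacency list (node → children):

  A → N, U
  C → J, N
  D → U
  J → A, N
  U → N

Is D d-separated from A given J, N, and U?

4 paths connect D and A; each must be blocked for d-separation to hold:
  1. D → U → N ← A — U:chain[blocks]; N:collider[open] ⇒ blocked
  2. D → U → N ← J → A — U:chain[blocks]; N:collider[open]; J:fork[blocks] ⇒ blocked
  3. D → U → N ← C → J → A — U:chain[blocks]; N:collider[open]; C:fork[open]; J:chain[blocks] ⇒ blocked
  4. D → U ← A — U:collider[open] ⇒ active
Since the path D → U ← A is active, D and A are not d-separated given {J, N, U}.

No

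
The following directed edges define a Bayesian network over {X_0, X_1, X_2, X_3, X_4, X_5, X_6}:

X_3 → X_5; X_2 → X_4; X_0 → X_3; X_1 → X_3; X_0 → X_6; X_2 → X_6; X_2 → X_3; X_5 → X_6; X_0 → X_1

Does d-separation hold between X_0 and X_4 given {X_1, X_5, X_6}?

Enumerating the 6 paths from X_0 to X_4 and testing each for blocking by {X_1, X_5, X_6}:
  1. X_0 → X_3 ← X_2 → X_4 — X_3:collider[open]; X_2:fork[open] ⇒ active
  2. X_0 → X_3 → X_5 → X_6 ← X_2 → X_4 — X_3:chain[open]; X_5:chain[blocks]; X_6:collider[open]; X_2:fork[open] ⇒ blocked
  3. X_0 → X_6 ← X_2 → X_4 — X_6:collider[open]; X_2:fork[open] ⇒ active
  4. X_0 → X_6 ← X_5 ← X_3 ← X_2 → X_4 — X_6:collider[open]; X_5:chain[blocks]; X_3:chain[open]; X_2:fork[open] ⇒ blocked
  5. X_0 → X_1 → X_3 ← X_2 → X_4 — X_1:chain[blocks]; X_3:collider[open]; X_2:fork[open] ⇒ blocked
  6. X_0 → X_1 → X_3 → X_5 → X_6 ← X_2 → X_4 — X_1:chain[blocks]; X_3:chain[open]; X_5:chain[blocks]; X_6:collider[open]; X_2:fork[open] ⇒ blocked
Since the path X_0 → X_3 ← X_2 → X_4 is active, X_0 and X_4 are not d-separated given {X_1, X_5, X_6}.

No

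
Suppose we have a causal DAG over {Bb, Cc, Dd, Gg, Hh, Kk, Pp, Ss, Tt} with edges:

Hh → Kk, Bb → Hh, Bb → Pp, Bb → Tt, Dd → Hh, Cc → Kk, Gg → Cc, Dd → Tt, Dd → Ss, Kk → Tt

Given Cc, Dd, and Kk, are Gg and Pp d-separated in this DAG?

Yes

4 paths connect Gg and Pp; each must be blocked for d-separation to hold:
Path 1: Gg → Cc → Kk → Tt ← Dd → Hh ← Bb → Pp
  Cc is a chain here and Cc is conditioned on, so the path is blocked at Cc.
Path 2: Gg → Cc → Kk → Tt ← Bb → Pp
  Cc is a chain here and Cc is conditioned on, so the path is blocked at Cc.
Path 3: Gg → Cc → Kk ← Hh ← Dd → Tt ← Bb → Pp
  Cc is a chain here and Cc is conditioned on, so the path is blocked at Cc.
Path 4: Gg → Cc → Kk ← Hh ← Bb → Pp
  Cc is a chain here and Cc is conditioned on, so the path is blocked at Cc.
Every path is blocked, so Gg and Pp are d-separated given {Cc, Dd, Kk}.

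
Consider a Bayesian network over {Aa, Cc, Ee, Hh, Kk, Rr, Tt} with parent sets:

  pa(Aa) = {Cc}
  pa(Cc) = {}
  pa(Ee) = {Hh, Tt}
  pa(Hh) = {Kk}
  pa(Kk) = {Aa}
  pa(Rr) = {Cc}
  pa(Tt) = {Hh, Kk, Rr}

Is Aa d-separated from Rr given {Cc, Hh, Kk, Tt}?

There are 4 undirected paths between Aa and Rr; checking each against the conditioning set {Cc, Hh, Kk, Tt}:
  1. Aa ← Cc → Rr — Cc:fork[blocks] ⇒ blocked
  2. Aa → Kk → Hh → Ee ← Tt ← Rr — Kk:chain[blocks]; Hh:chain[blocks]; Ee:collider[blocks]; Tt:chain[blocks] ⇒ blocked
  3. Aa → Kk → Hh → Tt ← Rr — Kk:chain[blocks]; Hh:chain[blocks]; Tt:collider[open] ⇒ blocked
  4. Aa → Kk → Tt ← Rr — Kk:chain[blocks]; Tt:collider[open] ⇒ blocked
Since every path is blocked, d-separation holds.

Yes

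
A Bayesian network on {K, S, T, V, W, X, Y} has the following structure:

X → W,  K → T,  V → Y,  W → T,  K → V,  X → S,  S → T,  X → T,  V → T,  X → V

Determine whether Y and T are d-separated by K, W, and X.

No — Y and T are not d-separated given {K, W, X}.

Enumerating the 5 paths from Y to T and testing each for blocking by {K, W, X}:
  1. Y ← V → T — V:fork[open] ⇒ active
  2. Y ← V ← K → T — V:chain[open]; K:fork[blocks] ⇒ blocked
  3. Y ← V ← X → W → T — V:chain[open]; X:fork[blocks]; W:chain[blocks] ⇒ blocked
  4. Y ← V ← X → T — V:chain[open]; X:fork[blocks] ⇒ blocked
  5. Y ← V ← X → S → T — V:chain[open]; X:fork[blocks]; S:chain[open] ⇒ blocked
Because an active path exists, Y and T are not d-separated.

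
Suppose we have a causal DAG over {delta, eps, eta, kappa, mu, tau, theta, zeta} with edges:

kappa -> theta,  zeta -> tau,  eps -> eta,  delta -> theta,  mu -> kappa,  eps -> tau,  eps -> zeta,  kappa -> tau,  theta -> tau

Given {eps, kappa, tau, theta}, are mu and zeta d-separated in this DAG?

Yes

There are 4 undirected paths between mu and zeta; checking each against the conditioning set {eps, kappa, tau, theta}:
  1. mu → kappa → tau ← eps → zeta — kappa:chain[blocks]; tau:collider[open]; eps:fork[blocks] ⇒ blocked
  2. mu → kappa → tau ← zeta — kappa:chain[blocks]; tau:collider[open] ⇒ blocked
  3. mu → kappa → theta → tau ← eps → zeta — kappa:chain[blocks]; theta:chain[blocks]; tau:collider[open]; eps:fork[blocks] ⇒ blocked
  4. mu → kappa → theta → tau ← zeta — kappa:chain[blocks]; theta:chain[blocks]; tau:collider[open] ⇒ blocked
Every path is blocked, so mu and zeta are d-separated given {eps, kappa, tau, theta}.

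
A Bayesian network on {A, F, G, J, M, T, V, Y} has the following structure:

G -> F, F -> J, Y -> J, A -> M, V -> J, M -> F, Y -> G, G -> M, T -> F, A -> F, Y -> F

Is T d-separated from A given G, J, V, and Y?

Enumerating the 5 paths from T to A and testing each for blocking by {G, J, V, Y}:
Path 1: T → F ← A
  F is a collider and its descendant J is conditioned on, which opens it — no node blocks this path, so it is active.
Path 2: T → F ← Y → G → M ← A
  Y is a fork here and Y is conditioned on, so the path is blocked at Y.
Path 3: T → F → J ← Y → G → M ← A
  Y is a fork here and Y is conditioned on, so the path is blocked at Y.
Path 4: T → F ← M ← A
  F is a collider and its descendant J is conditioned on, which opens it; M is a chain and M is not conditioned on — no node blocks this path, so it is active.
Path 5: T → F ← G → M ← A
  G is a fork here and G is conditioned on, so the path is blocked at G.
Because an active path exists, T and A are not d-separated.

No — T and A are not d-separated given {G, J, V, Y}.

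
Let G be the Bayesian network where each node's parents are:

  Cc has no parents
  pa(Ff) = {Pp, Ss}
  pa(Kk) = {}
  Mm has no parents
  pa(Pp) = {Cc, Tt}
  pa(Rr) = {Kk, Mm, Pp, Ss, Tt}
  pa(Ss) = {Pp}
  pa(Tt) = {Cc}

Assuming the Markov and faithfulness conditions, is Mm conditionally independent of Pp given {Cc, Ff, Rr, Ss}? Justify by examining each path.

Enumerating the 5 paths from Mm to Pp and testing each for blocking by {Cc, Ff, Rr, Ss}:
Path 1: Mm → Rr ← Tt → Pp
  Rr is a collider and Rr is conditioned on, which opens it; Tt is a fork and Tt is not conditioned on — no node blocks this path, so it is active.
Path 2: Mm → Rr ← Tt ← Cc → Pp
  Cc is a fork here and Cc is conditioned on, so the path is blocked at Cc.
Path 3: Mm → Rr ← Ss → Ff ← Pp
  Ss is a fork here and Ss is conditioned on, so the path is blocked at Ss.
Path 4: Mm → Rr ← Ss ← Pp
  Ss is a chain here and Ss is conditioned on, so the path is blocked at Ss.
Path 5: Mm → Rr ← Pp
  Rr is a collider and Rr is conditioned on, which opens it — no node blocks this path, so it is active.
At least one path is unblocked, so d-separation fails.

No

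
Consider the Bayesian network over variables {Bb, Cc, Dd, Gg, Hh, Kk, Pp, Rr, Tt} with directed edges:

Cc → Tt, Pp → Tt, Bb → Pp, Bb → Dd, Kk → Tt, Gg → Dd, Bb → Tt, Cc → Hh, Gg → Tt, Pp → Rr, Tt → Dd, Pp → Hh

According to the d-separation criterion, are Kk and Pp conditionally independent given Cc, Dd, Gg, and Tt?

We examine all 5 paths between Kk and Pp:
Path 1: Kk → Tt → Dd ← Bb → Pp
  Tt is a chain here and Tt is conditioned on, so the path is blocked at Tt.
Path 2: Kk → Tt ← Gg → Dd ← Bb → Pp
  Gg is a fork here and Gg is conditioned on, so the path is blocked at Gg.
Path 3: Kk → Tt ← Pp
  Tt is a collider and Tt is conditioned on, which opens it — no node blocks this path, so it is active.
Path 4: Kk → Tt ← Cc → Hh ← Pp
  Cc is a fork here and Cc is conditioned on, so the path is blocked at Cc.
Path 5: Kk → Tt ← Bb → Pp
  Tt is a collider and Tt is conditioned on, which opens it; Bb is a fork and Bb is not conditioned on — no node blocks this path, so it is active.
Because an active path exists, Kk and Pp are not d-separated.

No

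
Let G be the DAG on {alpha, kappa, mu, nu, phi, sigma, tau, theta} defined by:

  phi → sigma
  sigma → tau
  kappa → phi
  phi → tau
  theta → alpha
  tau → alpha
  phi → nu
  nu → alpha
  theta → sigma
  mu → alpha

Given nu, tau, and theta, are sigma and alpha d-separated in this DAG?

We examine all 5 paths between sigma and alpha:
Path 1: sigma → tau → alpha
  tau is a chain here and tau is conditioned on, so the path is blocked at tau.
Path 2: sigma → tau ← phi → nu → alpha
  nu is a chain here and nu is conditioned on, so the path is blocked at nu.
Path 3: sigma ← phi → nu → alpha
  nu is a chain here and nu is conditioned on, so the path is blocked at nu.
Path 4: sigma ← phi → tau → alpha
  tau is a chain here and tau is conditioned on, so the path is blocked at tau.
Path 5: sigma ← theta → alpha
  theta is a fork here and theta is conditioned on, so the path is blocked at theta.
Every path is blocked, so sigma and alpha are d-separated given {nu, tau, theta}.

Yes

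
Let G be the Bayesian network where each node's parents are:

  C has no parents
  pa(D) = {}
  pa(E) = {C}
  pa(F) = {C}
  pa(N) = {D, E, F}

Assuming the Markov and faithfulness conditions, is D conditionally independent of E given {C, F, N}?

No

There are 2 undirected paths between D and E; checking each against the conditioning set {C, F, N}:
  1. D → N ← F ← C → E — N:collider[open]; F:chain[blocks]; C:fork[blocks] ⇒ blocked
  2. D → N ← E — N:collider[open] ⇒ active
At least one path is unblocked, so d-separation fails.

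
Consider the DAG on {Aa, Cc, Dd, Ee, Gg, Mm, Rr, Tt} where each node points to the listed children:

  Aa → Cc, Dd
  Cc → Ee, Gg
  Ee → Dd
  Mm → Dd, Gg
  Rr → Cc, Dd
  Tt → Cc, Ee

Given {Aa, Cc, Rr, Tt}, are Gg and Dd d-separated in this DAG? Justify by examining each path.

No

We examine all 5 paths between Gg and Dd:
Path 1: Gg ← Cc ← Rr → Dd
  Cc is a chain here and Cc is conditioned on, so the path is blocked at Cc.
Path 2: Gg ← Cc ← Tt → Ee → Dd
  Cc is a chain here and Cc is conditioned on, so the path is blocked at Cc.
Path 3: Gg ← Cc → Ee → Dd
  Cc is a fork here and Cc is conditioned on, so the path is blocked at Cc.
Path 4: Gg ← Cc ← Aa → Dd
  Cc is a chain here and Cc is conditioned on, so the path is blocked at Cc.
Path 5: Gg ← Mm → Dd
  Mm is a fork and Mm is not conditioned on — no node blocks this path, so it is active.
Because an active path exists, Gg and Dd are not d-separated.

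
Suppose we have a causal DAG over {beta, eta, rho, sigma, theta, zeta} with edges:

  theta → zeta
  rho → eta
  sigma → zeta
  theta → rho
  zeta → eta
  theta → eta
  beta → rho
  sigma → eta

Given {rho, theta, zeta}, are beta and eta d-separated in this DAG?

Enumerating the 4 paths from beta to eta and testing each for blocking by {rho, theta, zeta}:
Path 1: beta → rho → eta
  rho is a chain here and rho is conditioned on, so the path is blocked at rho.
Path 2: beta → rho ← theta → eta
  theta is a fork here and theta is conditioned on, so the path is blocked at theta.
Path 3: beta → rho ← theta → zeta → eta
  theta is a fork here and theta is conditioned on, so the path is blocked at theta.
Path 4: beta → rho ← theta → zeta ← sigma → eta
  theta is a fork here and theta is conditioned on, so the path is blocked at theta.
All paths are blocked; beta ⊥ eta | {rho, theta, zeta} holds.

Yes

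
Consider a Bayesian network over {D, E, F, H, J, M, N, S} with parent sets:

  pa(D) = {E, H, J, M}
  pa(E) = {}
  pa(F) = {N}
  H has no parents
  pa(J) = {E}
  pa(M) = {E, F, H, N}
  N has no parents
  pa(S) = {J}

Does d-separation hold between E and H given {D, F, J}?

Enumerating the 6 paths from E to H and testing each for blocking by {D, F, J}:
Path 1: E → J → D ← H
  J is a chain here and J is conditioned on, so the path is blocked at J.
Path 2: E → J → D ← M ← H
  J is a chain here and J is conditioned on, so the path is blocked at J.
Path 3: E → M ← H
  M is a collider and its descendant D is conditioned on, which opens it — no node blocks this path, so it is active.
Path 4: E → M → D ← H
  M is a chain and M is not conditioned on; D is a collider and D is conditioned on, which opens it — no node blocks this path, so it is active.
Path 5: E → D ← H
  D is a collider and D is conditioned on, which opens it — no node blocks this path, so it is active.
Path 6: E → D ← M ← H
  D is a collider and D is conditioned on, which opens it; M is a chain and M is not conditioned on — no node blocks this path, so it is active.
Because an active path exists, E and H are not d-separated.

No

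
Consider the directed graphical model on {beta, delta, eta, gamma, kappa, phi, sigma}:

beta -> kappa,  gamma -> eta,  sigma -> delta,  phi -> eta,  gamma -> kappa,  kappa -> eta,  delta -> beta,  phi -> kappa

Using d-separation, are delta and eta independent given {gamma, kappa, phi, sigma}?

Yes

There are 3 undirected paths between delta and eta; checking each against the conditioning set {gamma, kappa, phi, sigma}:
  1. delta → beta → kappa → eta — beta:chain[open]; kappa:chain[blocks] ⇒ blocked
  2. delta → beta → kappa ← phi → eta — beta:chain[open]; kappa:collider[open]; phi:fork[blocks] ⇒ blocked
  3. delta → beta → kappa ← gamma → eta — beta:chain[open]; kappa:collider[open]; gamma:fork[blocks] ⇒ blocked
Every path is blocked, so delta and eta are d-separated given {gamma, kappa, phi, sigma}.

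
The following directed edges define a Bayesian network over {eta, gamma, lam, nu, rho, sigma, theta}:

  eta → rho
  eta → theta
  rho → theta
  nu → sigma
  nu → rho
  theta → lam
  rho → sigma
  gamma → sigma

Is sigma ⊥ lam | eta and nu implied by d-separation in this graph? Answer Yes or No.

We examine all 4 paths between sigma and lam:
Path 1: sigma ← rho ← eta → theta → lam
  eta is a fork here and eta is conditioned on, so the path is blocked at eta.
Path 2: sigma ← rho → theta → lam
  rho is a fork and rho is not conditioned on; theta is a chain and theta is not conditioned on — no node blocks this path, so it is active.
Path 3: sigma ← nu → rho ← eta → theta → lam
  nu is a fork here and nu is conditioned on, so the path is blocked at nu.
Path 4: sigma ← nu → rho → theta → lam
  nu is a fork here and nu is conditioned on, so the path is blocked at nu.
Since the path sigma ← rho → theta → lam is active, sigma and lam are not d-separated given {eta, nu}.

No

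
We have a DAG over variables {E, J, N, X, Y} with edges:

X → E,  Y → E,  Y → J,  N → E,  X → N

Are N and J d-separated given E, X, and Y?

We examine all 2 paths between N and J:
Path 1: N → E ← Y → J
  Y is a fork here and Y is conditioned on, so the path is blocked at Y.
Path 2: N ← X → E ← Y → J
  X is a fork here and X is conditioned on, so the path is blocked at X.
Since every path is blocked, d-separation holds.

Yes — N and J are d-separated given {E, X, Y}.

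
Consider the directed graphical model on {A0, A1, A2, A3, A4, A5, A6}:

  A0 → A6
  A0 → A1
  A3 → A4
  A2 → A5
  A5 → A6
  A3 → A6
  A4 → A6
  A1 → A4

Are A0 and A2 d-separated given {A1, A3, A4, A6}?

There are 3 undirected paths between A0 and A2; checking each against the conditioning set {A1, A3, A4, A6}:
Path 1: A0 → A6 ← A5 ← A2
  A6 is a collider and A6 is conditioned on, which opens it; A5 is a chain and A5 is not conditioned on — no node blocks this path, so it is active.
Path 2: A0 → A1 → A4 → A6 ← A5 ← A2
  A1 is a chain here and A1 is conditioned on, so the path is blocked at A1.
Path 3: A0 → A1 → A4 ← A3 → A6 ← A5 ← A2
  A1 is a chain here and A1 is conditioned on, so the path is blocked at A1.
Since the path A0 → A6 ← A5 ← A2 is active, A0 and A2 are not d-separated given {A1, A3, A4, A6}.

No — A0 and A2 are not d-separated given {A1, A3, A4, A6}.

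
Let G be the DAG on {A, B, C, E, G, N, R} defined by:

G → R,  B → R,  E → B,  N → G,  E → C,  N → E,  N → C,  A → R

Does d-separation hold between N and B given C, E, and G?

Yes — N and B are d-separated given {C, E, G}.

There are 3 undirected paths between N and B; checking each against the conditioning set {C, E, G}:
Path 1: N → E → B
  E is a chain here and E is conditioned on, so the path is blocked at E.
Path 2: N → G → R ← B
  G is a chain here and G is conditioned on, so the path is blocked at G.
Path 3: N → C ← E → B
  E is a fork here and E is conditioned on, so the path is blocked at E.
All paths are blocked; N ⊥ B | {C, E, G} holds.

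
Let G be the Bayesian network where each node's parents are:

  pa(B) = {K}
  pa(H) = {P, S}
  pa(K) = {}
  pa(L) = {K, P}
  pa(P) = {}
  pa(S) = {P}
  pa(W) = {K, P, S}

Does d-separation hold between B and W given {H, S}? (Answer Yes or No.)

No

Enumerating the 4 paths from B to W and testing each for blocking by {H, S}:
Path 1: B ← K → W
  K is a fork and K is not conditioned on — no node blocks this path, so it is active.
Path 2: B ← K → L ← P → S → W
  L is a collider here and neither L nor any of its descendants is conditioned on, so the collider stays closed — the path is blocked at L.
Path 3: B ← K → L ← P → W
  L is a collider here and neither L nor any of its descendants is conditioned on, so the collider stays closed — the path is blocked at L.
Path 4: B ← K → L ← P → H ← S → W
  L is a collider here and neither L nor any of its descendants is conditioned on, so the collider stays closed — the path is blocked at L.
Since the path B ← K → W is active, B and W are not d-separated given {H, S}.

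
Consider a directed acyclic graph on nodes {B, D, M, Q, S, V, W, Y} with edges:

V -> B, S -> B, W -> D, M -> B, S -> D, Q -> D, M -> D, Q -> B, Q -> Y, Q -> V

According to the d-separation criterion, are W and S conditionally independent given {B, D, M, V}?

No

4 paths connect W and S; each must be blocked for d-separation to hold:
Path 1: W → D ← M → B ← S
  M is a fork here and M is conditioned on, so the path is blocked at M.
Path 2: W → D ← S
  D is a collider and D is conditioned on, which opens it — no node blocks this path, so it is active.
Path 3: W → D ← Q → V → B ← S
  V is a chain here and V is conditioned on, so the path is blocked at V.
Path 4: W → D ← Q → B ← S
  D is a collider and D is conditioned on, which opens it; Q is a fork and Q is not conditioned on; B is a collider and B is conditioned on, which opens it — no node blocks this path, so it is active.
Because an active path exists, W and S are not d-separated.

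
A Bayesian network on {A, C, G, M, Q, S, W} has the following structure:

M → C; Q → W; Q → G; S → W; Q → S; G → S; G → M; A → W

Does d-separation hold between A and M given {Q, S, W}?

Yes

4 paths connect A and M; each must be blocked for d-separation to hold:
Path 1: A → W ← Q → G → M
  Q is a fork here and Q is conditioned on, so the path is blocked at Q.
Path 2: A → W ← Q → S ← G → M
  Q is a fork here and Q is conditioned on, so the path is blocked at Q.
Path 3: A → W ← S ← Q → G → M
  S is a chain here and S is conditioned on, so the path is blocked at S.
Path 4: A → W ← S ← G → M
  S is a chain here and S is conditioned on, so the path is blocked at S.
All paths are blocked; A ⊥ M | {Q, S, W} holds.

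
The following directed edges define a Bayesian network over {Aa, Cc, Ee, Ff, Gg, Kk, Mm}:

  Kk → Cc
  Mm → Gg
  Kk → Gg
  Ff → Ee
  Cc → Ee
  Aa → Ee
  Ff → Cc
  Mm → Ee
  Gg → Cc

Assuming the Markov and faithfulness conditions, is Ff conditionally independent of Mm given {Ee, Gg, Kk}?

Enumerating the 6 paths from Ff to Mm and testing each for blocking by {Ee, Gg, Kk}:
  1. Ff → Cc ← Gg ← Mm — Cc:collider[open]; Gg:chain[blocks] ⇒ blocked
  2. Ff → Cc → Ee ← Mm — Cc:chain[open]; Ee:collider[open] ⇒ active
  3. Ff → Cc ← Kk → Gg ← Mm — Cc:collider[open]; Kk:fork[blocks]; Gg:collider[open] ⇒ blocked
  4. Ff → Ee ← Cc ← Gg ← Mm — Ee:collider[open]; Cc:chain[open]; Gg:chain[blocks] ⇒ blocked
  5. Ff → Ee ← Cc ← Kk → Gg ← Mm — Ee:collider[open]; Cc:chain[open]; Kk:fork[blocks]; Gg:collider[open] ⇒ blocked
  6. Ff → Ee ← Mm — Ee:collider[open] ⇒ active
At least one path is unblocked, so d-separation fails.

No — Ff and Mm are not d-separated given {Ee, Gg, Kk}.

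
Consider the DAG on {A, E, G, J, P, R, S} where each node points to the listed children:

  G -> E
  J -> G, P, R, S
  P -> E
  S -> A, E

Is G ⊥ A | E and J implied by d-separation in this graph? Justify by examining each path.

4 paths connect G and A; each must be blocked for d-separation to hold:
  1. G ← J → P → E ← S → A — J:fork[blocks]; P:chain[open]; E:collider[open]; S:fork[open] ⇒ blocked
  2. G ← J → S → A — J:fork[blocks]; S:chain[open] ⇒ blocked
  3. G → E ← P ← J → S → A — E:collider[open]; P:chain[open]; J:fork[blocks]; S:chain[open] ⇒ blocked
  4. G → E ← S → A — E:collider[open]; S:fork[open] ⇒ active
Since the path G → E ← S → A is active, G and A are not d-separated given {E, J}.

No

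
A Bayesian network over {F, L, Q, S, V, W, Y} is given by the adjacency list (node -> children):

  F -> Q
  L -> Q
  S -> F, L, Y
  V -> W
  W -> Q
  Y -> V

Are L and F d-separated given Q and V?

No — L and F are not d-separated given {Q, V}.

There are 4 undirected paths between L and F; checking each against the conditioning set {Q, V}:
Path 1: L ← S → Y → V → W → Q ← F
  V is a chain here and V is conditioned on, so the path is blocked at V.
Path 2: L ← S → F
  S is a fork and S is not conditioned on — no node blocks this path, so it is active.
Path 3: L → Q ← W ← V ← Y ← S → F
  V is a chain here and V is conditioned on, so the path is blocked at V.
Path 4: L → Q ← F
  Q is a collider and Q is conditioned on, which opens it — no node blocks this path, so it is active.
Since the path L ← S → F is active, L and F are not d-separated given {Q, V}.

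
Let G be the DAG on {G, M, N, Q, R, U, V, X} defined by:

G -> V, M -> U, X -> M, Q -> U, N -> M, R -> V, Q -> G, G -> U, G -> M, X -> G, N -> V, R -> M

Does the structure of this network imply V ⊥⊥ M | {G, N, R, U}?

Enumerating the 6 paths from V to M and testing each for blocking by {G, N, R, U}:
Path 1: V ← N → M
  N is a fork here and N is conditioned on, so the path is blocked at N.
Path 2: V ← R → M
  R is a fork here and R is conditioned on, so the path is blocked at R.
Path 3: V ← G ← X → M
  G is a chain here and G is conditioned on, so the path is blocked at G.
Path 4: V ← G → M
  G is a fork here and G is conditioned on, so the path is blocked at G.
Path 5: V ← G ← Q → U ← M
  G is a chain here and G is conditioned on, so the path is blocked at G.
Path 6: V ← G → U ← M
  G is a fork here and G is conditioned on, so the path is blocked at G.
All paths are blocked; V ⊥ M | {G, N, R, U} holds.

Yes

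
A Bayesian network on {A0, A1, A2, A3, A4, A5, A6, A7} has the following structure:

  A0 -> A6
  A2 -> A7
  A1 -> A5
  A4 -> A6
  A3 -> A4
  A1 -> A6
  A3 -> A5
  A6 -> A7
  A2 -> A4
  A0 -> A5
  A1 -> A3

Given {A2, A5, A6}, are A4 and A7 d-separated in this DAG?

Yes

6 paths connect A4 and A7; each must be blocked for d-separation to hold:
Path 1: A4 ← A2 → A7
  A2 is a fork here and A2 is conditioned on, so the path is blocked at A2.
Path 2: A4 → A6 → A7
  A6 is a chain here and A6 is conditioned on, so the path is blocked at A6.
Path 3: A4 ← A3 ← A1 → A6 → A7
  A6 is a chain here and A6 is conditioned on, so the path is blocked at A6.
Path 4: A4 ← A3 ← A1 → A5 ← A0 → A6 → A7
  A6 is a chain here and A6 is conditioned on, so the path is blocked at A6.
Path 5: A4 ← A3 → A5 ← A1 → A6 → A7
  A6 is a chain here and A6 is conditioned on, so the path is blocked at A6.
Path 6: A4 ← A3 → A5 ← A0 → A6 → A7
  A6 is a chain here and A6 is conditioned on, so the path is blocked at A6.
All paths are blocked; A4 ⊥ A7 | {A2, A5, A6} holds.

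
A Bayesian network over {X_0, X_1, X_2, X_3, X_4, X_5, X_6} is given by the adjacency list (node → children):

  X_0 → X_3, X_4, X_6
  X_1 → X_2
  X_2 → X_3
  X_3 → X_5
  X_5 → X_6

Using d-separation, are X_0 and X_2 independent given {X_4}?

There are 2 undirected paths between X_0 and X_2; checking each against the conditioning set {X_4}:
  1. X_0 → X_3 ← X_2 — X_3:collider[blocks] ⇒ blocked
  2. X_0 → X_6 ← X_5 ← X_3 ← X_2 — X_6:collider[blocks]; X_5:chain[open]; X_3:chain[open] ⇒ blocked
Every path is blocked, so X_0 and X_2 are d-separated given {X_4}.

Yes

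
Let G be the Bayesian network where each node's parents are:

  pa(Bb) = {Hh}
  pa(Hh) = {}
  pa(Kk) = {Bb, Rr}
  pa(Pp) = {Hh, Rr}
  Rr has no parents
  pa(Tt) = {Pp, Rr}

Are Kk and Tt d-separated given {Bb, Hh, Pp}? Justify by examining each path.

There are 4 undirected paths between Kk and Tt; checking each against the conditioning set {Bb, Hh, Pp}:
  1. Kk ← Bb ← Hh → Pp → Tt — Bb:chain[blocks]; Hh:fork[blocks]; Pp:chain[blocks] ⇒ blocked
  2. Kk ← Bb ← Hh → Pp ← Rr → Tt — Bb:chain[blocks]; Hh:fork[blocks]; Pp:collider[open]; Rr:fork[open] ⇒ blocked
  3. Kk ← Rr → Tt — Rr:fork[open] ⇒ active
  4. Kk ← Rr → Pp → Tt — Rr:fork[open]; Pp:chain[blocks] ⇒ blocked
At least one path is unblocked, so d-separation fails.

No — Kk and Tt are not d-separated given {Bb, Hh, Pp}.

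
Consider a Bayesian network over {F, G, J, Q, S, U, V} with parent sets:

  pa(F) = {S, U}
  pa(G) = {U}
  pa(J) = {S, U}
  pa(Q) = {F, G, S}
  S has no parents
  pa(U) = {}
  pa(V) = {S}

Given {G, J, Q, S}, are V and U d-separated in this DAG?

Yes

Enumerating the 5 paths from V to U and testing each for blocking by {G, J, Q, S}:
  1. V ← S → J ← U — S:fork[blocks]; J:collider[open] ⇒ blocked
  2. V ← S → F ← U — S:fork[blocks]; F:collider[open] ⇒ blocked
  3. V ← S → F → Q ← G ← U — S:fork[blocks]; F:chain[open]; Q:collider[open]; G:chain[blocks] ⇒ blocked
  4. V ← S → Q ← G ← U — S:fork[blocks]; Q:collider[open]; G:chain[blocks] ⇒ blocked
  5. V ← S → Q ← F ← U — S:fork[blocks]; Q:collider[open]; F:chain[open] ⇒ blocked
Every path is blocked, so V and U are d-separated given {G, J, Q, S}.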